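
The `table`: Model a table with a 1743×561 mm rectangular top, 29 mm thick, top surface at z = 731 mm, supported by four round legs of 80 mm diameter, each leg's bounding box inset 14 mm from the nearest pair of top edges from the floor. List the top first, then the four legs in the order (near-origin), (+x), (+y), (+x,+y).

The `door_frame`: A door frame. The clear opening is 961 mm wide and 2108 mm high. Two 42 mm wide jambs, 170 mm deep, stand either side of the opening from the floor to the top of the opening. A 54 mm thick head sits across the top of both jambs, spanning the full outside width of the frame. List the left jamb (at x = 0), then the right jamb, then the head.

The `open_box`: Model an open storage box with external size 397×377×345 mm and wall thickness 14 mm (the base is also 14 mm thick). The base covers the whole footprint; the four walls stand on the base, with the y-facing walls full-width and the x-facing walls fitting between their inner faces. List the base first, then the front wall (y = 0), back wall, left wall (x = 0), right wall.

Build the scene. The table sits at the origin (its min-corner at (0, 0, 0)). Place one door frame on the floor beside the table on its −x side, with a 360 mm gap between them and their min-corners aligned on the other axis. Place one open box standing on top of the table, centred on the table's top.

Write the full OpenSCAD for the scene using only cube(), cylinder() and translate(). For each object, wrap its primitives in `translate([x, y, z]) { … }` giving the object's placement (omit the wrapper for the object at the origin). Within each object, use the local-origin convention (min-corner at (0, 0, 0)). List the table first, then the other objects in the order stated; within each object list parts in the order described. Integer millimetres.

translate([0, 0, 702]) cube([1743, 561, 29]);
translate([54, 54, 0]) cylinder(h = 702, r = 40);
translate([1689, 54, 0]) cylinder(h = 702, r = 40);
translate([54, 507, 0]) cylinder(h = 702, r = 40);
translate([1689, 507, 0]) cylinder(h = 702, r = 40);
translate([-1405, 0, 0]) {
  cube([42, 170, 2108]);
  translate([1003, 0, 0]) cube([42, 170, 2108]);
  translate([0, 0, 2108]) cube([1045, 170, 54]);
}
translate([673, 92, 731]) {
  cube([397, 377, 14]);
  translate([0, 0, 14]) cube([397, 14, 331]);
  translate([0, 363, 14]) cube([397, 14, 331]);
  translate([0, 14, 14]) cube([14, 349, 331]);
  translate([383, 14, 14]) cube([14, 349, 331]);
}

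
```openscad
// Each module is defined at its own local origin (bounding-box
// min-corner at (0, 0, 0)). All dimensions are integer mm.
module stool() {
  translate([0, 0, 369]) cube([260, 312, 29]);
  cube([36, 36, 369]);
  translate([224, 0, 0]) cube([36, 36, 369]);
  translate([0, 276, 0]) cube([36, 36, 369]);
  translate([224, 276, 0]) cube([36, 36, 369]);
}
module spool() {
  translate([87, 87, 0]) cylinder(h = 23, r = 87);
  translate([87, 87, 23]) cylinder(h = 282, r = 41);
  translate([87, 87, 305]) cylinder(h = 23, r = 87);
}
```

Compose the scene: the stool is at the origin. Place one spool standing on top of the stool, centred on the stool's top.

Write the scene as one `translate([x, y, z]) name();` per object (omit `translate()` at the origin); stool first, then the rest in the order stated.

stool();
translate([43, 69, 398]) spool();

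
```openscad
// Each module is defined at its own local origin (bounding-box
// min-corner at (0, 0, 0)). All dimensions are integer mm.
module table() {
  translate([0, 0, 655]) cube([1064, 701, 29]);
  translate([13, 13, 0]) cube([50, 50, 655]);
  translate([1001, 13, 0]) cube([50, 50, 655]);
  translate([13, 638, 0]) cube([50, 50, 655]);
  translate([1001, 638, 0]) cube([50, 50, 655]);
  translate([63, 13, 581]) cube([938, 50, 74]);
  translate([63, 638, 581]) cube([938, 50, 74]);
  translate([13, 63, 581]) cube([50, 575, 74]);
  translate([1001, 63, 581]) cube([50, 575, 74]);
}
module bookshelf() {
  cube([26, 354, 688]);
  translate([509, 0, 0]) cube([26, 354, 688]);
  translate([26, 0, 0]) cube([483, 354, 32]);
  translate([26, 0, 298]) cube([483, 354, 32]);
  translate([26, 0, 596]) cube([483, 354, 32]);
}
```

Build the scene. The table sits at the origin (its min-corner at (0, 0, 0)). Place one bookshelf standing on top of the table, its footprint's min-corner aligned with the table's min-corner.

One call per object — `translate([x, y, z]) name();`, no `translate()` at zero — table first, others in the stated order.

table();
translate([0, 0, 684]) bookshelf();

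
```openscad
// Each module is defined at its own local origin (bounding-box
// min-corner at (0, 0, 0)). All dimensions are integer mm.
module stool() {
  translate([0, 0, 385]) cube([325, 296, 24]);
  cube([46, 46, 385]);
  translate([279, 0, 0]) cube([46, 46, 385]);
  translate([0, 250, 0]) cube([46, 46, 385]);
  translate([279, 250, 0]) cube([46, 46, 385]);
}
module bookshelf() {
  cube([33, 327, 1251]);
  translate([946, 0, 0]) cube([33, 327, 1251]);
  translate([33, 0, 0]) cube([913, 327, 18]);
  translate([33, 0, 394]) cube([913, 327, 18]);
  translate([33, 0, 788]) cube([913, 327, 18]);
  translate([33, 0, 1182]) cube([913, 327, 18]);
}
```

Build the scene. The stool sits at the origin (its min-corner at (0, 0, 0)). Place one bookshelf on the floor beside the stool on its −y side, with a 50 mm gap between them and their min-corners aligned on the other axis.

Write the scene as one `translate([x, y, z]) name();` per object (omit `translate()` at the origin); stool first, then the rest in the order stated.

stool();
translate([0, -377, 0]) bookshelf();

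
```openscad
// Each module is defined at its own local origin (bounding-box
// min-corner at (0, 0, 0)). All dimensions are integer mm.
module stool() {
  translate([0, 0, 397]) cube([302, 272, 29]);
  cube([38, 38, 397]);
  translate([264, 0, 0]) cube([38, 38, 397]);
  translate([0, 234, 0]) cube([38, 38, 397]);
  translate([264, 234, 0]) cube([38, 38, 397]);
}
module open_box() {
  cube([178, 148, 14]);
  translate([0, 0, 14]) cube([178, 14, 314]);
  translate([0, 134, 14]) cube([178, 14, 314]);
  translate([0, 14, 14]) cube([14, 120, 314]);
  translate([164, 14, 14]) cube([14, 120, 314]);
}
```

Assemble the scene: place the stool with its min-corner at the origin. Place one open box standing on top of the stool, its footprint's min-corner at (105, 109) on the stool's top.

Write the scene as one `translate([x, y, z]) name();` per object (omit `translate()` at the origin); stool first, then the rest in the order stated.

stool();
translate([105, 109, 426]) open_box();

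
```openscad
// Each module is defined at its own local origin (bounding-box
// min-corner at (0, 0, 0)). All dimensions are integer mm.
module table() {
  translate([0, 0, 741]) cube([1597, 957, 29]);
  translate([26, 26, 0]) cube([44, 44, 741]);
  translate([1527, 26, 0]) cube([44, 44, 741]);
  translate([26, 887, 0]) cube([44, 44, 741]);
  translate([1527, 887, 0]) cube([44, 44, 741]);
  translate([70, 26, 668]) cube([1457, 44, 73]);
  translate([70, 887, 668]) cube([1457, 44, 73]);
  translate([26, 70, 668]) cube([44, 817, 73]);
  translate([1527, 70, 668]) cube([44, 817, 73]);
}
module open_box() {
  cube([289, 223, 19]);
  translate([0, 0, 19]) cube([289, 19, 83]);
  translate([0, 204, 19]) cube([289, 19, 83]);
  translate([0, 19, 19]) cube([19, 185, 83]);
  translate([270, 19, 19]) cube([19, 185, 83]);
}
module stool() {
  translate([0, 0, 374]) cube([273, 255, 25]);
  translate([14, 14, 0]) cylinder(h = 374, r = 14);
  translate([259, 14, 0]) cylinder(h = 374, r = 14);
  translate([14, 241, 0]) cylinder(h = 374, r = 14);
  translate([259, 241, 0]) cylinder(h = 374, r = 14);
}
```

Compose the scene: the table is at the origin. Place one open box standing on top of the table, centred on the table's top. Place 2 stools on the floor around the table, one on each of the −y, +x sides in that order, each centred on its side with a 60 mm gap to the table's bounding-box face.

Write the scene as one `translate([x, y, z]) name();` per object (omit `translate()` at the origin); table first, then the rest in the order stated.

table();
translate([654, 367, 770]) open_box();
translate([662, -315, 0]) stool();
translate([1657, 351, 0]) stool();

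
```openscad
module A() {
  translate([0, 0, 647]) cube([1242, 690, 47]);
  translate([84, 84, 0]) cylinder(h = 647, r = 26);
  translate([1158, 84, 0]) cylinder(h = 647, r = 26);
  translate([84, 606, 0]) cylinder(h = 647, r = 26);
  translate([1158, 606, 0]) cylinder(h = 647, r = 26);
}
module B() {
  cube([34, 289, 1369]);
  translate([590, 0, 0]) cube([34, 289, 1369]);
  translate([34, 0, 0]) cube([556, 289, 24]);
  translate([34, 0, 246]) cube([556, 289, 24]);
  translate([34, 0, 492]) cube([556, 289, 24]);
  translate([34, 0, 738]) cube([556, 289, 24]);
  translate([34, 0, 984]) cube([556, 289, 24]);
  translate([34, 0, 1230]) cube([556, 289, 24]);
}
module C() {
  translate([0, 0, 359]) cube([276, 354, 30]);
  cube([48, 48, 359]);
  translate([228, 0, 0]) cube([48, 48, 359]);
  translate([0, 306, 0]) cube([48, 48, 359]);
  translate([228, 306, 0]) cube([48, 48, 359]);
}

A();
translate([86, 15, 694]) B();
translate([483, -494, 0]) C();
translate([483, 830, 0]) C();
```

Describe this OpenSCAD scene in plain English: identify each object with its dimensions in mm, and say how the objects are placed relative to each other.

A is a table: top 1242 mm (x) × 690 mm (y), 47 mm thick, upper face at z = 694 mm, on four round legs of 52 mm diameter, each leg's bounding box inset 58 mm from the nearest pair of top edges, running from z = 0 to the bottom of the top.

B is an open bookshelf. Two side panels, each 34 mm thick, 289 mm deep and 1369 mm tall, stand 624 mm apart (outside-to-outside). Between them sit 6 shelves, each 24 mm thick and 289 mm deep, spanning the full gap between the sides. The bottom shelf rests on the floor (its underside at z = 0) and the clear gap between one shelf's top and the next shelf's underside is 222 mm.

C is a four-legged stool. The seat is a 276×354×30 mm slab whose top surface is at z = 389 mm; four square legs, each 48×48 mm in cross-section, run from the floor (z = 0) to the underside of the seat, each flush with a corner of the seat.

The bookshelf is on top of the table. Two stools sit around the table at the −y, +y sides.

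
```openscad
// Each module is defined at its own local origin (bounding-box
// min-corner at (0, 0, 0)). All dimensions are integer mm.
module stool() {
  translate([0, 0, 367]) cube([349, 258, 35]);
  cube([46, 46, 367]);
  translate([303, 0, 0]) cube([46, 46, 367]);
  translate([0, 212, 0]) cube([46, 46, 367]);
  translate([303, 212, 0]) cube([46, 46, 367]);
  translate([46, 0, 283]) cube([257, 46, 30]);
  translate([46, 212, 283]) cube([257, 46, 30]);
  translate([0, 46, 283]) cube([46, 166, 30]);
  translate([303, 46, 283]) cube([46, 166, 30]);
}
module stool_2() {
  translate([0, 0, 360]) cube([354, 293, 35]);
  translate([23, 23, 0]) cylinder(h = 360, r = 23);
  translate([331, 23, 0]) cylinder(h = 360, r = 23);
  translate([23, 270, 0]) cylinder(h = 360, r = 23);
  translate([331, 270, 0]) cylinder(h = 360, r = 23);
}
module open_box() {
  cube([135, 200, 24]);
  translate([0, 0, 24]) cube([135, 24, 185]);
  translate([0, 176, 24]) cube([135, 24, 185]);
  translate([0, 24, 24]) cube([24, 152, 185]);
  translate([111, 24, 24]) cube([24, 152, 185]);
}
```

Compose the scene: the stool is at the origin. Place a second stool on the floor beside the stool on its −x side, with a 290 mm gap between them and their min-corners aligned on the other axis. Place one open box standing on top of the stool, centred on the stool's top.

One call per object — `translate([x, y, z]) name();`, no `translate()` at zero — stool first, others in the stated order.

stool();
translate([-644, 0, 0]) stool_2();
translate([107, 29, 402]) open_box();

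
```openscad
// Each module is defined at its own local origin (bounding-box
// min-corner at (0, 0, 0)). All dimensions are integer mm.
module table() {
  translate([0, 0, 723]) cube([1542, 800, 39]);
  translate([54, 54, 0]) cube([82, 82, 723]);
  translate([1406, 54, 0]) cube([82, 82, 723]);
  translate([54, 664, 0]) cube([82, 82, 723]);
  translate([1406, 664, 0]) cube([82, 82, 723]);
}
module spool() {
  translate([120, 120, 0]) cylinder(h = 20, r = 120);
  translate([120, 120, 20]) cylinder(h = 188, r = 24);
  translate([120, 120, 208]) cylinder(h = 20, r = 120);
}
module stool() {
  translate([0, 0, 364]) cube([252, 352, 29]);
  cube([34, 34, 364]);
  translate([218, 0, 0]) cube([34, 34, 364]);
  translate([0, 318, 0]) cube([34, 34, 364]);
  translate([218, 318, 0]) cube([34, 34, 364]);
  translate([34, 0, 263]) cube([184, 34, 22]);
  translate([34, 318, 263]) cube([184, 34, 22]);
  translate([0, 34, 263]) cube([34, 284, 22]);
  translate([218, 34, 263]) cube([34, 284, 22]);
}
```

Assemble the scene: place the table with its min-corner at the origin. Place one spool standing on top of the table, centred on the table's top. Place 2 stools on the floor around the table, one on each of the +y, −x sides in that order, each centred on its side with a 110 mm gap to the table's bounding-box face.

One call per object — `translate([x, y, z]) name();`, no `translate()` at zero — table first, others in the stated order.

table();
translate([651, 280, 762]) spool();
translate([645, 910, 0]) stool();
translate([-362, 224, 0]) stool();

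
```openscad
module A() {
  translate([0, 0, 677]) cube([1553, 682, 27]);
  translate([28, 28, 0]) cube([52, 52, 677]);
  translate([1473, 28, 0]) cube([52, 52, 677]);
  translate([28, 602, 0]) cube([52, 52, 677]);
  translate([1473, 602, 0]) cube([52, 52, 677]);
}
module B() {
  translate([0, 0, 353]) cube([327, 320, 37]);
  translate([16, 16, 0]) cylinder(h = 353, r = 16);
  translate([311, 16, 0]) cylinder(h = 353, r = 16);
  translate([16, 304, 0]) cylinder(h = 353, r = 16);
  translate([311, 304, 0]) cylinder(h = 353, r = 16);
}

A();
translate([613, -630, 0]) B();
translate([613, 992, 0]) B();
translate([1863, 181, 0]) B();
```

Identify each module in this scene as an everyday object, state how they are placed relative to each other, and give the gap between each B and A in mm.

A is a table. B is a stool. Three stools sit around the table at the −y, +y, +x sides. The gap between each stool and the table is 310 mm.

Each stool's nearest face is 310 mm from the table's bounding box.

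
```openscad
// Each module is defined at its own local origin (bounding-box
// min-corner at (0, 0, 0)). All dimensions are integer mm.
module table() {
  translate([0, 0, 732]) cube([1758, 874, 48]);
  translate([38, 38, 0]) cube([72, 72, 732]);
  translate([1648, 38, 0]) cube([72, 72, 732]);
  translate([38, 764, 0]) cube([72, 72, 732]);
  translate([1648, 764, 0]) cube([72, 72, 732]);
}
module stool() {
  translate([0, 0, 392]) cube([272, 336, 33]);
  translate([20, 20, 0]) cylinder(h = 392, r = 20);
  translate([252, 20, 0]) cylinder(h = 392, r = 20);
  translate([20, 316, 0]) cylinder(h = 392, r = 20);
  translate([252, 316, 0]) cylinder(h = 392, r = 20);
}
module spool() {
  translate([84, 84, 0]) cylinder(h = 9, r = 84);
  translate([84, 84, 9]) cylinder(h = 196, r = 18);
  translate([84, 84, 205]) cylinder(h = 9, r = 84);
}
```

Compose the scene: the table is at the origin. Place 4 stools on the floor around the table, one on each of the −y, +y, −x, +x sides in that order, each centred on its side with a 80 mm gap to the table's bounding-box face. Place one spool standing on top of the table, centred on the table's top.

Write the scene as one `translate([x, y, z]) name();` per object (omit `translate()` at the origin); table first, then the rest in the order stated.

table();
translate([743, -416, 0]) stool();
translate([743, 954, 0]) stool();
translate([-352, 269, 0]) stool();
translate([1838, 269, 0]) stool();
translate([795, 353, 780]) spool();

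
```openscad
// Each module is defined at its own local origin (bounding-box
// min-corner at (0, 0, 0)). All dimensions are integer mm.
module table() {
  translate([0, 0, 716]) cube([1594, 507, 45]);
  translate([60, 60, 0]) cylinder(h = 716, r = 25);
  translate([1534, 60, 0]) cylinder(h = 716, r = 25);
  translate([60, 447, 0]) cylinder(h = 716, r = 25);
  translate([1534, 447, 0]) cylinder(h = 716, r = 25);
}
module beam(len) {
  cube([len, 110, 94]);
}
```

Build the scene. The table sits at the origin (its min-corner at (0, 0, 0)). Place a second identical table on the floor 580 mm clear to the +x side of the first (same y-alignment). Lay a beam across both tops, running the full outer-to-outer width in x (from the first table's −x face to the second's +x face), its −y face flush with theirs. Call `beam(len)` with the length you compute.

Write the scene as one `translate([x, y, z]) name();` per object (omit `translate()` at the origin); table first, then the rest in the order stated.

table();
translate([2174, 0, 0]) table();
translate([0, 0, 761]) beam(3768);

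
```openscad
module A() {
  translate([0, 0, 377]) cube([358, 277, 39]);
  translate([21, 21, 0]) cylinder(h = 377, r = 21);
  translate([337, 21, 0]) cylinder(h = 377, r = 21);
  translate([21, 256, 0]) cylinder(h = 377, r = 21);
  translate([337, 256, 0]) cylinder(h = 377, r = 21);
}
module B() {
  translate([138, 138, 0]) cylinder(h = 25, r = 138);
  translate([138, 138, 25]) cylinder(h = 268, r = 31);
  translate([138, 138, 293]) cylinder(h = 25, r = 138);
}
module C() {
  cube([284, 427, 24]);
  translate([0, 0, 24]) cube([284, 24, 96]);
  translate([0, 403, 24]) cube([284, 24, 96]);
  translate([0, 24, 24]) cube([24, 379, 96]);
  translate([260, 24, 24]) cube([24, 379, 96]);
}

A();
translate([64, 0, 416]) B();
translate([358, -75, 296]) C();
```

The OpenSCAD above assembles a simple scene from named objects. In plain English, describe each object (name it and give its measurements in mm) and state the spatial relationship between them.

A is a four-legged stool. The seat is a 358×277×39 mm slab whose top surface is at z = 416 mm; four round legs, each 42 mm in diameter, run from the floor (z = 0) to the underside of the seat, each leg's axis is inset half a diameter from the nearest pair of seat edges (so the leg's bounding box is flush with the corner).

B is a spool: two coaxial disc flanges of radius 138 mm and thickness 25 mm, joined by a core cylinder of radius 31 mm and height 268 mm. The lower flange rests on z = 0 and the three cylinders share a vertical axis.

C is an open storage box with external size 284×427×120 mm and wall thickness 24 mm (the base is also 24 mm thick). The base covers the whole footprint; the four walls stand on the base, with the y-facing walls full-width and the x-facing walls fitting between their inner faces.

The spool is on top of the stool. The open box is beside the stool with their tops flush at z = 416.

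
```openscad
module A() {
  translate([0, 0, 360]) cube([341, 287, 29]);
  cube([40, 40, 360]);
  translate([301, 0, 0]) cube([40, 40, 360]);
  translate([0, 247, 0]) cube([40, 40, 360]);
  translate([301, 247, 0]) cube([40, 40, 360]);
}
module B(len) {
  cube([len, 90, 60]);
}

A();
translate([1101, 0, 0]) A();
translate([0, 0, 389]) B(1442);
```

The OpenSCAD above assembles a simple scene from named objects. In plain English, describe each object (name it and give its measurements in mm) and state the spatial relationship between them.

A is a simple wooden stool: a rectangular seat 341 mm (x) by 287 mm (y), 29 mm thick, top face at z = 389 mm, on four square legs, each 40×40 mm in cross-section. The legs rest on z = 0, each flush with a corner of the seat.

B is a rectangular beam 1442 mm long (x), 90 mm deep (y), 60 mm thick (z).

The beam spans the tops of two stools placed 760 mm apart, resting at z = 389 mm.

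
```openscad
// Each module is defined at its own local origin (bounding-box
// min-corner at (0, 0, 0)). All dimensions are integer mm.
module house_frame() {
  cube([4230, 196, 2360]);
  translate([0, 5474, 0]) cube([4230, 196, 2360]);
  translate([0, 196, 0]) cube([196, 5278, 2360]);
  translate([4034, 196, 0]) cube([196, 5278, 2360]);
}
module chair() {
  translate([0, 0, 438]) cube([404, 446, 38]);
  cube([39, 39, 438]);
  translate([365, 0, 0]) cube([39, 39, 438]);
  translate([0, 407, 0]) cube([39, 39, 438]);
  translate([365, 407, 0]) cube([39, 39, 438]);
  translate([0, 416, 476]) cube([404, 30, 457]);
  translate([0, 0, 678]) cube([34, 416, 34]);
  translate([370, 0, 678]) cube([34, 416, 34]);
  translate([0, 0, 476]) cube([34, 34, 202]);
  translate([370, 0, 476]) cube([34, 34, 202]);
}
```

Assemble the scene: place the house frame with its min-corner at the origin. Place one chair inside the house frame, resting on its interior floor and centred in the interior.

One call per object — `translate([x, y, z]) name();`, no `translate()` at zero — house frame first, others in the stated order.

house_frame();
translate([1913, 2612, 0]) chair();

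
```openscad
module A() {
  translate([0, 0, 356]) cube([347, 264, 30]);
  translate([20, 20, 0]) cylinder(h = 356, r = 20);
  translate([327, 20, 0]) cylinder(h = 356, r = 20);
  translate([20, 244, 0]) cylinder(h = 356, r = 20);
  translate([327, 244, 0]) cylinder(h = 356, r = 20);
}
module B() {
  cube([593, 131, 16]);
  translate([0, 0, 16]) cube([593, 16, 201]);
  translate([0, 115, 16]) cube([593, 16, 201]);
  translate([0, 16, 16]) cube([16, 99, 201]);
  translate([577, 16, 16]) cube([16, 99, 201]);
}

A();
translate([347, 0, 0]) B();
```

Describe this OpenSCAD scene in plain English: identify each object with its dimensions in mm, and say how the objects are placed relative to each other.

A is a simple wooden stool: a rectangular seat 347 mm (x) by 264 mm (y), 30 mm thick, top face at z = 386 mm, on four round legs, each 40 mm in diameter. The legs rest on z = 0, each leg's axis is inset half a diameter from the nearest pair of seat edges (so the leg's bounding box is flush with the corner).

B is an open-topped rectangular box: outside dimensions 593×131×217 mm, with a uniform wall and base thickness of 16 mm. The base is a full 593×131 slab on the floor; four walls sit on top of the base. The front and back walls (the −y and +y sides) span the full width; the two side walls fit between them.

The open box is against the stool's +x side, with their −y faces flush.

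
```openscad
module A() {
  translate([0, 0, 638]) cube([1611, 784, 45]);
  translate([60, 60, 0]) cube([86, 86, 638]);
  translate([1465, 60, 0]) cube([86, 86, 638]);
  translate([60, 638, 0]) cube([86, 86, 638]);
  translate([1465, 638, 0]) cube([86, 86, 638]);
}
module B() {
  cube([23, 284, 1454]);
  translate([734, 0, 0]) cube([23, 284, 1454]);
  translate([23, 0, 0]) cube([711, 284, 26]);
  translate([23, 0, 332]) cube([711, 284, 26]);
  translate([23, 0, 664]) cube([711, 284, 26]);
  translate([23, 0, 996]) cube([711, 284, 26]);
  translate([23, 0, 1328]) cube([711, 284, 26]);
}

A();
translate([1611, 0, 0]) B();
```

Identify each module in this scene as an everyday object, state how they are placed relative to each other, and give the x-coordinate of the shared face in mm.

The table's +x face and the bookshelf's −x face are both at x = 1611 mm.

A is a table. B is a bookshelf. The bookshelf is against the table's +x side, with their −y faces flush. The x-coordinate of the shared face is 1611 mm.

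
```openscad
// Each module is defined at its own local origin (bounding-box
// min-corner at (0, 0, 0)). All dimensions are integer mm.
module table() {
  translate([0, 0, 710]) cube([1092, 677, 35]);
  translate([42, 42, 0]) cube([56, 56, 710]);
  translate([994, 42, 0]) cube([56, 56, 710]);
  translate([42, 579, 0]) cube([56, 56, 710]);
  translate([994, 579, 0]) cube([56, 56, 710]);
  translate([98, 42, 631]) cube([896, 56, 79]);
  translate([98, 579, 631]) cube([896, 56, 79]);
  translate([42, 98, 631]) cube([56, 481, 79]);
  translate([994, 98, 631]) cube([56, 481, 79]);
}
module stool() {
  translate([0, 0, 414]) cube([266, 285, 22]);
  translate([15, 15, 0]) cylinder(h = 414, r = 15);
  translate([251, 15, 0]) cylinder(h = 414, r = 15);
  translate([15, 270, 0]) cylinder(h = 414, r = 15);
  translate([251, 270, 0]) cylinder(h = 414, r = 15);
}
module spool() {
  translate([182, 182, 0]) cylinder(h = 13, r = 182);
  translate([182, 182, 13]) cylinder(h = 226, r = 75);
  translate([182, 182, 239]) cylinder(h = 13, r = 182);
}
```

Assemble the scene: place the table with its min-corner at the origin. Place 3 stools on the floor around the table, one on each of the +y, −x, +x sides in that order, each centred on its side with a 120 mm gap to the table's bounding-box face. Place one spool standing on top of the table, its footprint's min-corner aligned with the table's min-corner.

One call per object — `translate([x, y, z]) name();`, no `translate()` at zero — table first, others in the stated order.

table();
translate([413, 797, 0]) stool();
translate([-386, 196, 0]) stool();
translate([1212, 196, 0]) stool();
translate([0, 0, 745]) spool();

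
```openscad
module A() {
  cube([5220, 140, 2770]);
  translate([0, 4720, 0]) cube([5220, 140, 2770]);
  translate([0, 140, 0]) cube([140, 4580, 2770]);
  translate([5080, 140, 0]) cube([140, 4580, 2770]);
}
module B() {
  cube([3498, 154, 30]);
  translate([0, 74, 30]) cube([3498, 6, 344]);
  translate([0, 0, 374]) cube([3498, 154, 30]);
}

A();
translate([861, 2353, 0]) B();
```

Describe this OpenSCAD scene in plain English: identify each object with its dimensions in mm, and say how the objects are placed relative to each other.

A is a box-shaped house frame (walls only): outside footprint 5220×4860 mm, wall height 2770 mm, wall thickness 140 mm. The two y-facing walls run the full x-width; the two x-facing walls fit between the inner faces of the y-facing walls.

B is an I-beam lying along x, 3498 mm long. Overall section height 404 mm. Two flanges 154 mm wide (y) and 30 mm thick, one on the floor and one at the top; a web 6 mm thick runs between them, centred on the flange width.

The I-beam sits inside the house frame, centred.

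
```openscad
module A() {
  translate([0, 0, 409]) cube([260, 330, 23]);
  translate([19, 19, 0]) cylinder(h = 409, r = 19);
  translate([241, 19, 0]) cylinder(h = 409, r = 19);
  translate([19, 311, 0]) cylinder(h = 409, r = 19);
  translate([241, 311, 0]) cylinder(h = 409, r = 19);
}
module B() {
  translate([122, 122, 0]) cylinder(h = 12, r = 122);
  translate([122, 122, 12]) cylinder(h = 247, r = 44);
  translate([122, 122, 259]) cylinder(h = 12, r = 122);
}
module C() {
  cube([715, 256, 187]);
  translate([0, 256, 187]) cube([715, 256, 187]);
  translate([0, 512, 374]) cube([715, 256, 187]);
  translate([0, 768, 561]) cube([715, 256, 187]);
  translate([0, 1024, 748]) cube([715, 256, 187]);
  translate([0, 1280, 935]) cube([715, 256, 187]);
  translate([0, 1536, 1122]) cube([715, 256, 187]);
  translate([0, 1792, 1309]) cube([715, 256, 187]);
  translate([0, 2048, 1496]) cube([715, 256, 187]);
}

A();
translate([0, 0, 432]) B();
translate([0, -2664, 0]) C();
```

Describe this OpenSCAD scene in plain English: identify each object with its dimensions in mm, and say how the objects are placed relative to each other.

A is a simple wooden stool: a rectangular seat 260 mm (x) by 330 mm (y), 23 mm thick, top face at z = 432 mm, on four round legs, each 38 mm in diameter. The legs rest on z = 0, each leg's axis is inset half a diameter from the nearest pair of seat edges (so the leg's bounding box is flush with the corner).

B is a spool: two coaxial disc flanges of radius 122 mm and thickness 12 mm, joined by a core cylinder of radius 44 mm and height 247 mm. The lower flange rests on z = 0 and the three cylinders share a vertical axis.

C is a run of 9 identical solid stair steps. Each tread is 715×256 mm and each step block is 187 mm high. Step 1 rests on the floor; step k is offset from step 1 by (k−1)×256 mm in y and (k−1)×187 mm in z.

The spool is on top of the stool. The staircase is on the floor beside the stool on its −y side.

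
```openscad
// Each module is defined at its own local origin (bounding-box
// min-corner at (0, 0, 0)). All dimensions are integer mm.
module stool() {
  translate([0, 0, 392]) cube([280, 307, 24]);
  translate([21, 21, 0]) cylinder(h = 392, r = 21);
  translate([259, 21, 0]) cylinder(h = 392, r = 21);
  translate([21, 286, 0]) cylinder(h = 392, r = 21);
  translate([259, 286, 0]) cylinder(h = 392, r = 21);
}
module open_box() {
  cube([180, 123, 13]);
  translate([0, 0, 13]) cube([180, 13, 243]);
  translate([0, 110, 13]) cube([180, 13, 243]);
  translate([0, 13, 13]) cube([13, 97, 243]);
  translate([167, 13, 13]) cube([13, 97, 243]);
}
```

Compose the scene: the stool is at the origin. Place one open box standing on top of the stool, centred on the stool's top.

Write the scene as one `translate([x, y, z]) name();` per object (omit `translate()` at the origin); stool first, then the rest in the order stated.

stool();
translate([50, 92, 416]) open_box();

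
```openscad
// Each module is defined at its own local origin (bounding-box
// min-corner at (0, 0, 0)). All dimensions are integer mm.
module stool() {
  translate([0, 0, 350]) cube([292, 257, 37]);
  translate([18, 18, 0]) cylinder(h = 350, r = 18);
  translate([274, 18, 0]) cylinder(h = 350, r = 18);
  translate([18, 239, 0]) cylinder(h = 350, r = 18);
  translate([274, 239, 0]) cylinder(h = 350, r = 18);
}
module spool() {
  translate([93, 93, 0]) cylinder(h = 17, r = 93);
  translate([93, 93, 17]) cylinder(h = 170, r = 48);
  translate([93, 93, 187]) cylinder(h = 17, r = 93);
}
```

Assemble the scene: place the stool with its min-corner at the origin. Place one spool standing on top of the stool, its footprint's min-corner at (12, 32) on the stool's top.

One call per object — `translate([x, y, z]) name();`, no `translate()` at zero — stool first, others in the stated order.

stool();
translate([12, 32, 387]) spool();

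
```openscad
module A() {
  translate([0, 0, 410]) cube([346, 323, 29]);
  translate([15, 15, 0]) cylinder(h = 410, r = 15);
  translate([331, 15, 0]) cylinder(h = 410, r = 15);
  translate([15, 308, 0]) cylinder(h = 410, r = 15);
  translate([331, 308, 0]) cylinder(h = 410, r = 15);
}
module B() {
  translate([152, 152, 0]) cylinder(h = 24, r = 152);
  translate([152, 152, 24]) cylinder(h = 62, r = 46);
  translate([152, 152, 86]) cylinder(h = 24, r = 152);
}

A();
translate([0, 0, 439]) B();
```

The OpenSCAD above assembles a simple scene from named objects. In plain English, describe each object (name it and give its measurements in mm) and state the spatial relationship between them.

A is a four-legged stool. The seat is a 346×323×29 mm slab whose top surface is at z = 439 mm; four round legs, each 30 mm in diameter, run from the floor (z = 0) to the underside of the seat, each leg's axis is inset half a diameter from the nearest pair of seat edges (so the leg's bounding box is flush with the corner).

B is a spool: two coaxial disc flanges of radius 152 mm and thickness 24 mm, joined by a core cylinder of radius 46 mm and height 62 mm. The lower flange rests on z = 0 and the three cylinders share a vertical axis.

The spool is on top of the stool.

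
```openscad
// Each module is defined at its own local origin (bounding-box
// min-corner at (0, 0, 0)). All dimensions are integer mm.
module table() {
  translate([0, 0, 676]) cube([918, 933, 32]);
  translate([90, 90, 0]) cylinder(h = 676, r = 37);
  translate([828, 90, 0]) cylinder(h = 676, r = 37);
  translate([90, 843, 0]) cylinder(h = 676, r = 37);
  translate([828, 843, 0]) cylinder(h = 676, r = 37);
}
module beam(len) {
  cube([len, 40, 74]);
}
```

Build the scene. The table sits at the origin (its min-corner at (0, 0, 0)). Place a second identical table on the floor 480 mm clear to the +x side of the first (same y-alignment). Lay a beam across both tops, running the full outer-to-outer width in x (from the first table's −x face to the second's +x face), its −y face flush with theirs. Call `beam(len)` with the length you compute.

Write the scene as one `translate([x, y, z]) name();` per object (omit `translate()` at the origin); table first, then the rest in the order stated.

table();
translate([1398, 0, 0]) table();
translate([0, 0, 708]) beam(2316);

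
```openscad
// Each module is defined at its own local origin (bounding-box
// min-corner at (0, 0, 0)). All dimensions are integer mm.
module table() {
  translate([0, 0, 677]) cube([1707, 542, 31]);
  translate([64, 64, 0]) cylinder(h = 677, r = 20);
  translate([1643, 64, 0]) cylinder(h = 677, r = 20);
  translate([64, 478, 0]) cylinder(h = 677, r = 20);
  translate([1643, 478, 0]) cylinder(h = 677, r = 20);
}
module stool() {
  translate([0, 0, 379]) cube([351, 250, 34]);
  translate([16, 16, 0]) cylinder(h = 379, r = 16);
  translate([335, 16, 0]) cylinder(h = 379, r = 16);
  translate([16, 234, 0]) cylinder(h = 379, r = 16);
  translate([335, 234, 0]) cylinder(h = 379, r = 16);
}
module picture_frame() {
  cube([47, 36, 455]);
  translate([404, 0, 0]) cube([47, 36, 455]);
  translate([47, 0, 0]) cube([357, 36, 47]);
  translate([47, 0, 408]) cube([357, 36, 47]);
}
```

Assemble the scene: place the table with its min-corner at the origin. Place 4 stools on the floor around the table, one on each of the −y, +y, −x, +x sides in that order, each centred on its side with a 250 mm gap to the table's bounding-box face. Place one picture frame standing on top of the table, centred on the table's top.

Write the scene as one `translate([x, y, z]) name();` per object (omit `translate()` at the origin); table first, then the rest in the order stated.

table();
translate([678, -500, 0]) stool();
translate([678, 792, 0]) stool();
translate([-601, 146, 0]) stool();
translate([1957, 146, 0]) stool();
translate([628, 253, 708]) picture_frame();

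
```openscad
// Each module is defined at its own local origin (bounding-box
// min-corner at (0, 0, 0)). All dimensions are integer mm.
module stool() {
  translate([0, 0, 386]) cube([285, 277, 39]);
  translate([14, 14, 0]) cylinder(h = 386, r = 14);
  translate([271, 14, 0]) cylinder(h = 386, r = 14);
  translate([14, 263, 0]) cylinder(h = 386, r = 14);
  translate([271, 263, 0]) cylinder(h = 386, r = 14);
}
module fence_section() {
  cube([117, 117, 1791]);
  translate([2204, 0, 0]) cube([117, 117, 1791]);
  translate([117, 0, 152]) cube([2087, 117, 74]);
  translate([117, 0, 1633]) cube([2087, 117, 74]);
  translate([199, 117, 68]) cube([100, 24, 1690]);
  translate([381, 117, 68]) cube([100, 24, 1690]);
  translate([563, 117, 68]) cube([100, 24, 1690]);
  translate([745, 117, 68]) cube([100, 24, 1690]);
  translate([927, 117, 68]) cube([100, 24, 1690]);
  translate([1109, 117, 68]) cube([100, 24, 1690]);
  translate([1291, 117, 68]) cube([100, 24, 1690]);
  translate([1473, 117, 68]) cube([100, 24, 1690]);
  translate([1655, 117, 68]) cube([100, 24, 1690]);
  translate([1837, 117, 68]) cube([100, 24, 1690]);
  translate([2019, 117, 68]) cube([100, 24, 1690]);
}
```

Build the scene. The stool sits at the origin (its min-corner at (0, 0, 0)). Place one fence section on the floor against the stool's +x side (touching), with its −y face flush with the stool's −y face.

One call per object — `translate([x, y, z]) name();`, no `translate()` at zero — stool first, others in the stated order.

stool();
translate([285, 0, 0]) fence_section();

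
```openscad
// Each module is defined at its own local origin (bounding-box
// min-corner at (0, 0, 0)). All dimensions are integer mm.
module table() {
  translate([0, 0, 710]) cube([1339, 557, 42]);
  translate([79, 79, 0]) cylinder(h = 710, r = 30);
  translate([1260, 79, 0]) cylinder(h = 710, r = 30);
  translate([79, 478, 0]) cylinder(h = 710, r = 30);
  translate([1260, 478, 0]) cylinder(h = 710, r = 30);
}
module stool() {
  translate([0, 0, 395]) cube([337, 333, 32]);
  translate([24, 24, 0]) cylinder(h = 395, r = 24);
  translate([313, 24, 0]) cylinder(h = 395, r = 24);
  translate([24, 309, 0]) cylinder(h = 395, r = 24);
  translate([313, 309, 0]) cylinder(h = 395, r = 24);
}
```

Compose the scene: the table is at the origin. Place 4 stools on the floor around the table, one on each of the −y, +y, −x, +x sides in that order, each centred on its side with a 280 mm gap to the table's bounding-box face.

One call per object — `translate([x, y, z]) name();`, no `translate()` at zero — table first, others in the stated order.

table();
translate([501, -613, 0]) stool();
translate([501, 837, 0]) stool();
translate([-617, 112, 0]) stool();
translate([1619, 112, 0]) stool();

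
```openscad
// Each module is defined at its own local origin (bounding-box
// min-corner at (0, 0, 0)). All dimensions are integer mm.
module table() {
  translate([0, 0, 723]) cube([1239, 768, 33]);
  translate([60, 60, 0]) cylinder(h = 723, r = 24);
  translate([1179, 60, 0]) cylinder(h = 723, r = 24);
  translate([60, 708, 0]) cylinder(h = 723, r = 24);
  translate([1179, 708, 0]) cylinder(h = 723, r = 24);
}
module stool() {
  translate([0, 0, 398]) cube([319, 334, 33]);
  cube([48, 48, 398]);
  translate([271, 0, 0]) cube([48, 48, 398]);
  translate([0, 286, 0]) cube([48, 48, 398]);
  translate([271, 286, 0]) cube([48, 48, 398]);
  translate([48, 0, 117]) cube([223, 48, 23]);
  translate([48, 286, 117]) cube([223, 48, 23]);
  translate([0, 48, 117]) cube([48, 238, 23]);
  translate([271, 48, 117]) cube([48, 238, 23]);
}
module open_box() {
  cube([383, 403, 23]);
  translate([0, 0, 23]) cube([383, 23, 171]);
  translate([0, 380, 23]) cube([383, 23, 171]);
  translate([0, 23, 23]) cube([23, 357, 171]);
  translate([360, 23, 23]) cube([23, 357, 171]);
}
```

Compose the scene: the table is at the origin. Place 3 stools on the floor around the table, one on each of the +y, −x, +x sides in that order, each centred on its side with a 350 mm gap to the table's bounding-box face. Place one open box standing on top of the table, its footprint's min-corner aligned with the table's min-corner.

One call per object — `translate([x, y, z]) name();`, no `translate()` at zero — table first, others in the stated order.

table();
translate([460, 1118, 0]) stool();
translate([-669, 217, 0]) stool();
translate([1589, 217, 0]) stool();
translate([0, 0, 756]) open_box();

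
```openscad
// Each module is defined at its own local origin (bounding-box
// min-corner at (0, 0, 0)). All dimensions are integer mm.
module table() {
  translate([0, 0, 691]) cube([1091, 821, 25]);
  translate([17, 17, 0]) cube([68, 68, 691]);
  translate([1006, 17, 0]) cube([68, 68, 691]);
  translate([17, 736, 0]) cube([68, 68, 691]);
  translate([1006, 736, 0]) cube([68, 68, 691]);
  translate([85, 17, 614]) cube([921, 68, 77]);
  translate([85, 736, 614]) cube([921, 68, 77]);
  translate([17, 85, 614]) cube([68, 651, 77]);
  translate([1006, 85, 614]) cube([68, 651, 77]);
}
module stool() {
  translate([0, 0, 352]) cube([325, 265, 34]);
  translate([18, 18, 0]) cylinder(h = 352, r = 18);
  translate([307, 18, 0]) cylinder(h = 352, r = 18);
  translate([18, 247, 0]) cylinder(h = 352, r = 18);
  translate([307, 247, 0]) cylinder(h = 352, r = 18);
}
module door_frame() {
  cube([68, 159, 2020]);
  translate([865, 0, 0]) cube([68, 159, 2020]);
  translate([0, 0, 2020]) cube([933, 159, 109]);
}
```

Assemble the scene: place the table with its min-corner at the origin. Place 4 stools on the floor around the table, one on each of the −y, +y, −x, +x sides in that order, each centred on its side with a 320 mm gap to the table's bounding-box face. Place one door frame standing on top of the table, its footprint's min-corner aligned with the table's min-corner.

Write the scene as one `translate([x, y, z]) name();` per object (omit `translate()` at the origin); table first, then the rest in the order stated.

table();
translate([383, -585, 0]) stool();
translate([383, 1141, 0]) stool();
translate([-645, 278, 0]) stool();
translate([1411, 278, 0]) stool();
translate([0, 0, 716]) door_frame();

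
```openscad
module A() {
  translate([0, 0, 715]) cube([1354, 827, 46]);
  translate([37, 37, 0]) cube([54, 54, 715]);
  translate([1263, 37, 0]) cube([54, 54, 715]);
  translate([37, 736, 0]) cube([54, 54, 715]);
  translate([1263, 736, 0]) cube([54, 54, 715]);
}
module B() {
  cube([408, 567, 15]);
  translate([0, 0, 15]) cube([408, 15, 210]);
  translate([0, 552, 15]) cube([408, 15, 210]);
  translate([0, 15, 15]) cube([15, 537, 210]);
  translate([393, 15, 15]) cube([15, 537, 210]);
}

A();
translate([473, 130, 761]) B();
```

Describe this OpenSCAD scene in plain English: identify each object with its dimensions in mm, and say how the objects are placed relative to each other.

A is a table: top 1354 mm (x) × 827 mm (y), 46 mm thick, upper face at z = 761 mm, on four 54×54 mm square legs, each inset 37 mm from the nearest pair of top edges, running from z = 0 to the bottom of the top.

B is an open-topped rectangular box: outside dimensions 408×567×225 mm, with a uniform wall and base thickness of 15 mm. The base is a full 408×567 slab on the floor; four walls sit on top of the base. The front and back walls (the −y and +y sides) span the full width; the two side walls fit between them.

The open box is on top of the table, centred.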